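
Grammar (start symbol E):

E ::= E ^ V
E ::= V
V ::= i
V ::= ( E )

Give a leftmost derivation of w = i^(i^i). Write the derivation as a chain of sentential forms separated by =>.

E => E^V => V^V => i^V => i^(E) => i^(E^V) => i^(V^V) => i^(i^V) => i^(i^i)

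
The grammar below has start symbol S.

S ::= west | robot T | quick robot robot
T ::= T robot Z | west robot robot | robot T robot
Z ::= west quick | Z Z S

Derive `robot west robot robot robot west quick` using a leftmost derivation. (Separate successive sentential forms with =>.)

S => robot T => robot T robot Z => robot west robot robot robot Z => robot west robot robot robot west quick

S => robot T   [S ::= robot T]
robot T => robot T robot Z   [T ::= T robot Z]
robot T robot Z => robot west robot robot robot Z   [T ::= west robot robot]
robot west robot robot robot Z => robot west robot robot robot west quick   [Z ::= west quick]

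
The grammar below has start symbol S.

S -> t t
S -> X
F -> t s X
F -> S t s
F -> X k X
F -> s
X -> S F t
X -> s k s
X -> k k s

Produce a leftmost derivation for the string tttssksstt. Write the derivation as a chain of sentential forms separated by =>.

S => X => SFt => ttFt => tttsXt => tttsSFtt => tttsXFtt => tttssksFtt => tttssksstt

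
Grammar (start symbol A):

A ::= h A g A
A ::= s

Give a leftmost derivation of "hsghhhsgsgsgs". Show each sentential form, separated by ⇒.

A⇒hAgA⇒hsgA⇒hsghAgA⇒hsghhAgAgA⇒hsghhhAgAgAgA⇒hsghhhsgAgAgA⇒hsghhhsgsgAgA⇒hsghhhsgsgsgA⇒hsghhhsgsgsgs

A ⇒ hAgA   [A ::= h A g A]
hAgA ⇒ hsgA   [A ::= s]
hsgA ⇒ hsghAgA   [A ::= h A g A]
hsghAgA ⇒ hsghhAgAgA   [A ::= h A g A]
hsghhAgAgA ⇒ hsghhhAgAgAgA   [A ::= h A g A]
hsghhhAgAgAgA ⇒ hsghhhsgAgAgA   [A ::= s]
hsghhhsgAgAgA ⇒ hsghhhsgsgAgA   [A ::= s]
hsghhhsgsgAgA ⇒ hsghhhsgsgsgA   [A ::= s]
hsghhhsgsgsgA ⇒ hsghhhsgsgsgs   [A ::= s]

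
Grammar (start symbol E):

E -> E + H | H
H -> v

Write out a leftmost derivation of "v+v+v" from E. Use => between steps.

E => E+H   [E -> E + H]
E+H => E+H+H   [E -> E + H]
E+H+H => H+H+H   [E -> H]
H+H+H => v+H+H   [H -> v]
v+H+H => v+v+H   [H -> v]
v+v+H => v+v+v   [H -> v]

E => E+H => E+H+H => H+H+H => v+H+H => v+v+H => v+v+v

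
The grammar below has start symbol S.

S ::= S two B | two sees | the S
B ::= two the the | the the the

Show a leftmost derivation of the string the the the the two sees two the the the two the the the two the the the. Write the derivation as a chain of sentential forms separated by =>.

S => S two B => S two B two B => the S two B two B => the the S two B two B => the the the S two B two B => the the the S two B two B two B => the the the the S two B two B two B => the the the the two sees two B two B two B => the the the the two sees two the the the two B two B => the the the the two sees two the the the two the the the two B => the the the the two sees two the the the two the the the two the the the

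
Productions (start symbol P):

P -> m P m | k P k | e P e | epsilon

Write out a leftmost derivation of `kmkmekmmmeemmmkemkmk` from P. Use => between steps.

P => kPk => kmPmk => kmkPkmk => kmkmPmkmk => kmkmePemkmk => kmkmekPkemkmk => kmkmekmPmkemkmk => kmkmekmmPmmkemkmk => kmkmekmmmPmmmkemkmk => kmkmekmmmePemmmkemkmk => kmkmekmmmeemmmkemkmk

P => kPk   [P -> k P k]
kPk => kmPmk   [P -> m P m]
kmPmk => kmkPkmk   [P -> k P k]
kmkPkmk => kmkmPmkmk   [P -> m P m]
kmkmPmkmk => kmkmePemkmk   [P -> e P e]
kmkmePemkmk => kmkmekPkemkmk   [P -> k P k]
kmkmekPkemkmk => kmkmekmPmkemkmk   [P -> m P m]
kmkmekmPmkemkmk => kmkmekmmPmmkemkmk   [P -> m P m]
kmkmekmmPmmkemkmk => kmkmekmmmPmmmkemkmk   [P -> m P m]
kmkmekmmmPmmmkemkmk => kmkmekmmmePemmmkemkmk   [P -> e P e]
kmkmekmmmePemmmkemkmk => kmkmekmmmeemmmkemkmk   [P -> epsilon]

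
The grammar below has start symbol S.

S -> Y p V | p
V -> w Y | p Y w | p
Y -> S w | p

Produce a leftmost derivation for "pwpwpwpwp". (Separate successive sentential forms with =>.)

S => YpV => SwpV => YpVwpV => SwpVwpV => pwpVwpV => pwpwYwpV => pwpwpwpV => pwpwpwpwY => pwpwpwpwp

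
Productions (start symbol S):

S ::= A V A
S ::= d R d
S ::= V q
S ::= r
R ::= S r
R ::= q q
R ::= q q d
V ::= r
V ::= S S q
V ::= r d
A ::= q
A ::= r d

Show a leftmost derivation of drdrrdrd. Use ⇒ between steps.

S ⇒ dRd   [S ::= d R d]
dRd ⇒ dSrd   [R ::= S r]
dSrd ⇒ dAVArd   [S ::= A V A]
dAVArd ⇒ drdVArd   [A ::= r d]
drdVArd ⇒ drdrArd   [V ::= r]
drdrArd ⇒ drdrrdrd   [A ::= r d]

S ⇒ dRd ⇒ dSrd ⇒ dAVArd ⇒ drdVArd ⇒ drdrArd ⇒ drdrrdrd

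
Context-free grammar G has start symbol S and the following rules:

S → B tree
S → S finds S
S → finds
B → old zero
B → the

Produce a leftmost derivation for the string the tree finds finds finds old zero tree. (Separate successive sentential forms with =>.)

S => S finds S => S finds S finds S => B tree finds S finds S => the tree finds S finds S => the tree finds finds finds S => the tree finds finds finds B tree => the tree finds finds finds old zero tree

S => S finds S   [S → S finds S]
S finds S => S finds S finds S   [S → S finds S]
S finds S finds S => B tree finds S finds S   [S → B tree]
B tree finds S finds S => the tree finds S finds S   [B → the]
the tree finds S finds S => the tree finds finds finds S   [S → finds]
the tree finds finds finds S => the tree finds finds finds B tree   [S → B tree]
the tree finds finds finds B tree => the tree finds finds finds old zero tree   [B → old zero]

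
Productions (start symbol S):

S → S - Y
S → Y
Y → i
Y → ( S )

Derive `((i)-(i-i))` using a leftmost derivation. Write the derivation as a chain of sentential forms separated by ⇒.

S ⇒ Y ⇒ (S) ⇒ (S-Y) ⇒ (Y-Y) ⇒ ((S)-Y) ⇒ ((Y)-Y) ⇒ ((i)-Y) ⇒ ((i)-(S)) ⇒ ((i)-(S-Y)) ⇒ ((i)-(Y-Y)) ⇒ ((i)-(i-Y)) ⇒ ((i)-(i-i))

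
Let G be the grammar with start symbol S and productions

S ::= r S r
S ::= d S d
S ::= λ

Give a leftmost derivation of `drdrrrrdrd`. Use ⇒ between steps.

S ⇒ dSd ⇒ drSrd ⇒ drdSdrd ⇒ drdrSrdrd ⇒ drdrrSrrdrd ⇒ drdrrrrdrd

S ⇒ dSd   [S ::= d S d]
dSd ⇒ drSrd   [S ::= r S r]
drSrd ⇒ drdSdrd   [S ::= d S d]
drdSdrd ⇒ drdrSrdrd   [S ::= r S r]
drdrSrdrd ⇒ drdrrSrrdrd   [S ::= r S r]
drdrrSrrdrd ⇒ drdrrrrdrd   [S ::= λ]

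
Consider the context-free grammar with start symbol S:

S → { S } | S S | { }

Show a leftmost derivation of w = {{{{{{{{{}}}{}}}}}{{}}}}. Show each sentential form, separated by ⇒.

S ⇒ {S} ⇒ {{S}} ⇒ {{SS}} ⇒ {{{S}S}} ⇒ {{{{S}}S}} ⇒ {{{{{S}}}S}} ⇒ {{{{{{S}}}}S}} ⇒ {{{{{{SS}}}}S}} ⇒ {{{{{{{S}S}}}}S}} ⇒ {{{{{{{{S}}S}}}}S}} ⇒ {{{{{{{{{}}}S}}}}S}} ⇒ {{{{{{{{{}}}{}}}}}S}} ⇒ {{{{{{{{{}}}{}}}}}{S}}} ⇒ {{{{{{{{{}}}{}}}}}{{}}}}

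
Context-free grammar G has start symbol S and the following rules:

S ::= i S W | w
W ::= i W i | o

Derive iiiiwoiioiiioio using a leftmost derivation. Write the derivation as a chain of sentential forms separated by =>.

S => iSW => iiSWW => iiiSWWW => iiiiSWWWW => iiiiwWWWW => iiiiwoWWW => iiiiwoiWiWW => iiiiwoiiWiiWW => iiiiwoiioiiWW => iiiiwoiioiiiWiW => iiiiwoiioiiioiW => iiiiwoiioiiioio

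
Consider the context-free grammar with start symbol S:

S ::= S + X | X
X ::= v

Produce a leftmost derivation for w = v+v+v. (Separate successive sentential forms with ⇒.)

S ⇒ S+X   [S ::= S + X]
S+X ⇒ S+X+X   [S ::= S + X]
S+X+X ⇒ X+X+X   [S ::= X]
X+X+X ⇒ v+X+X   [X ::= v]
v+X+X ⇒ v+v+X   [X ::= v]
v+v+X ⇒ v+v+v   [X ::= v]

S ⇒ S+X ⇒ S+X+X ⇒ X+X+X ⇒ v+X+X ⇒ v+v+X ⇒ v+v+v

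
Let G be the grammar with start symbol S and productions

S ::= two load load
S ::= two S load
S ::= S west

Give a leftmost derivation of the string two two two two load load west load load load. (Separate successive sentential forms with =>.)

S => two S load   [S ::= two S load]
two S load => two two S load load   [S ::= two S load]
two two S load load => two two two S load load load   [S ::= two S load]
two two two S load load load => two two two S west load load load   [S ::= S west]
two two two S west load load load => two two two two load load west load load load   [S ::= two load load]

S => two S load => two two S load load => two two two S load load load => two two two S west load load load => two two two two load load west load load load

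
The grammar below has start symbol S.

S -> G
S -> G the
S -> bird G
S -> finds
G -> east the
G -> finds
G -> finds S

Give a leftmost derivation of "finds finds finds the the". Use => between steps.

S => G the => finds S the => finds G the the => finds finds S the the => finds finds finds the the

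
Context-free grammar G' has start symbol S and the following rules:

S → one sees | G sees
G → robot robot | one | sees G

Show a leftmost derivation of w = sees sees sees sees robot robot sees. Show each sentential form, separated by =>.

S => G sees   [S → G sees]
G sees => sees G sees   [G → sees G]
sees G sees => sees sees G sees   [G → sees G]
sees sees G sees => sees sees sees G sees   [G → sees G]
sees sees sees G sees => sees sees sees sees G sees   [G → sees G]
sees sees sees sees G sees => sees sees sees sees robot robot sees   [G → robot robot]

S => G sees => sees G sees => sees sees G sees => sees sees sees G sees => sees sees sees sees G sees => sees sees sees sees robot robot sees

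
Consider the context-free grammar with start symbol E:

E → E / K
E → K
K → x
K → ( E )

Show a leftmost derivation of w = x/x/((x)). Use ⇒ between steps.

E⇒E/K⇒E/K/K⇒K/K/K⇒x/K/K⇒x/x/K⇒x/x/(E)⇒x/x/(K)⇒x/x/((E))⇒x/x/((K))⇒x/x/((x))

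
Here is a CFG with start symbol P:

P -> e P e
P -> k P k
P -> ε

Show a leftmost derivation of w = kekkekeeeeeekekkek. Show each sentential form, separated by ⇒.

P ⇒ kPk   [P -> k P k]
kPk ⇒ kePek   [P -> e P e]
kePek ⇒ kekPkek   [P -> k P k]
kekPkek ⇒ kekkPkkek   [P -> k P k]
kekkPkkek ⇒ kekkePekkek   [P -> e P e]
kekkePekkek ⇒ kekkekPkekkek   [P -> k P k]
kekkekPkekkek ⇒ kekkekePekekkek   [P -> e P e]
kekkekePekekkek ⇒ kekkekeePeekekkek   [P -> e P e]
kekkekeePeekekkek ⇒ kekkekeeePeeekekkek   [P -> e P e]
kekkekeeePeeekekkek ⇒ kekkekeeeeeekekkek   [P -> ε]

P ⇒ kPk ⇒ kePek ⇒ kekPkek ⇒ kekkPkkek ⇒ kekkePekkek ⇒ kekkekPkekkek ⇒ kekkekePekekkek ⇒ kekkekeePeekekkek ⇒ kekkekeeePeeekekkek ⇒ kekkekeeeeeekekkek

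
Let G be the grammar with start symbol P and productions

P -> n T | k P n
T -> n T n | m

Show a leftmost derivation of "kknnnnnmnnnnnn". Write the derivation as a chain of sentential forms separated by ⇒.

P ⇒ kPn ⇒ kkPnn ⇒ kknTnn ⇒ kknnTnnn ⇒ kknnnTnnnn ⇒ kknnnnTnnnnn ⇒ kknnnnnTnnnnnn ⇒ kknnnnnmnnnnnn

P ⇒ kPn   [P -> k P n]
kPn ⇒ kkPnn   [P -> k P n]
kkPnn ⇒ kknTnn   [P -> n T]
kknTnn ⇒ kknnTnnn   [T -> n T n]
kknnTnnn ⇒ kknnnTnnnn   [T -> n T n]
kknnnTnnnn ⇒ kknnnnTnnnnn   [T -> n T n]
kknnnnTnnnnn ⇒ kknnnnnTnnnnnn   [T -> n T n]
kknnnnnTnnnnnn ⇒ kknnnnnmnnnnnn   [T -> m]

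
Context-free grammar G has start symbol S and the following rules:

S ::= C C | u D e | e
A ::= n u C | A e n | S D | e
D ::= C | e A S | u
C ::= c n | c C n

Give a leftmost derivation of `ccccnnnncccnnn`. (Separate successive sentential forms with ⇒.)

S⇒CC⇒cCnC⇒ccCnnC⇒cccCnnnC⇒ccccnnnnC⇒ccccnnnncCn⇒ccccnnnnccCnn⇒ccccnnnncccnnn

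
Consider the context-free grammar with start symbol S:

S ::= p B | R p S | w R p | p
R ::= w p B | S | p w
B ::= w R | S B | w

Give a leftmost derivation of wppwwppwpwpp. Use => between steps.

S => RpS => wpBpS => wpSBpS => wppBBpS => wppwRBpS => wppwSBpS => wppwwRpBpS => wppwwSpBpS => wppwwpBpBpS => wppwwpSBpBpS => wppwwppBpBpS => wppwwppwpBpS => wppwwppwpwpS => wppwwppwpwpp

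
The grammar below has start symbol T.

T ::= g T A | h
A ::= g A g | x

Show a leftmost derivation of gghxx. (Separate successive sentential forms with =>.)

T => gTA => ggTAA => gghAA => gghxA => gghxx

T => gTA   [T ::= g T A]
gTA => ggTAA   [T ::= g T A]
ggTAA => gghAA   [T ::= h]
gghAA => gghxA   [A ::= x]
gghxA => gghxx   [A ::= x]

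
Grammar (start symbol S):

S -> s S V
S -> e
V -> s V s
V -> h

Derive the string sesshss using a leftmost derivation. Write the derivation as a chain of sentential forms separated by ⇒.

S ⇒ sSV ⇒ seV ⇒ sesVs ⇒ sessVss ⇒ sesshss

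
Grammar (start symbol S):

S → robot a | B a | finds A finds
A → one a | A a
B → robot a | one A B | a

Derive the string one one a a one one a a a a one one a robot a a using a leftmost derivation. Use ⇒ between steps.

S ⇒ B a ⇒ one A B a ⇒ one A a B a ⇒ one one a a B a ⇒ one one a a one A B a ⇒ one one a a one A a B a ⇒ one one a a one A a a B a ⇒ one one a a one A a a a B a ⇒ one one a a one one a a a a B a ⇒ one one a a one one a a a a one A B a ⇒ one one a a one one a a a a one one a B a ⇒ one one a a one one a a a a one one a robot a a

S ⇒ B a   [S → B a]
B a ⇒ one A B a   [B → one A B]
one A B a ⇒ one A a B a   [A → A a]
one A a B a ⇒ one one a a B a   [A → one a]
one one a a B a ⇒ one one a a one A B a   [B → one A B]
one one a a one A B a ⇒ one one a a one A a B a   [A → A a]
one one a a one A a B a ⇒ one one a a one A a a B a   [A → A a]
one one a a one A a a B a ⇒ one one a a one A a a a B a   [A → A a]
one one a a one A a a a B a ⇒ one one a a one one a a a a B a   [A → one a]
one one a a one one a a a a B a ⇒ one one a a one one a a a a one A B a   [B → one A B]
one one a a one one a a a a one A B a ⇒ one one a a one one a a a a one one a B a   [A → one a]
one one a a one one a a a a one one a B a ⇒ one one a a one one a a a a one one a robot a a   [B → robot a]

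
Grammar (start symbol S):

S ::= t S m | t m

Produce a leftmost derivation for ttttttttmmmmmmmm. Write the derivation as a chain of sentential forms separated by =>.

S=>tSm=>ttSmm=>tttSmmm=>ttttSmmmm=>tttttSmmmmm=>ttttttSmmmmmm=>tttttttSmmmmmmm=>ttttttttmmmmmmmm

S => tSm   [S ::= t S m]
tSm => ttSmm   [S ::= t S m]
ttSmm => tttSmmm   [S ::= t S m]
tttSmmm => ttttSmmmm   [S ::= t S m]
ttttSmmmm => tttttSmmmmm   [S ::= t S m]
tttttSmmmmm => ttttttSmmmmmm   [S ::= t S m]
ttttttSmmmmmm => tttttttSmmmmmmm   [S ::= t S m]
tttttttSmmmmmmm => ttttttttmmmmmmmm   [S ::= t m]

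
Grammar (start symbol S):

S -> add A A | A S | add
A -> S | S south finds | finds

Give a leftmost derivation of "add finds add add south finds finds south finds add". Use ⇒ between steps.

S ⇒ add A A   [S -> add A A]
add A A ⇒ add finds A   [A -> finds]
add finds A ⇒ add finds S   [A -> S]
add finds S ⇒ add finds A S   [S -> A S]
add finds A S ⇒ add finds S south finds S   [A -> S south finds]
add finds S south finds S ⇒ add finds add A A south finds S   [S -> add A A]
add finds add A A south finds S ⇒ add finds add S south finds A south finds S   [A -> S south finds]
add finds add S south finds A south finds S ⇒ add finds add add south finds A south finds S   [S -> add]
add finds add add south finds A south finds S ⇒ add finds add add south finds finds south finds S   [A -> finds]
add finds add add south finds finds south finds S ⇒ add finds add add south finds finds south finds add   [S -> add]

S ⇒ add A A ⇒ add finds A ⇒ add finds S ⇒ add finds A S ⇒ add finds S south finds S ⇒ add finds add A A south finds S ⇒ add finds add S south finds A south finds S ⇒ add finds add add south finds A south finds S ⇒ add finds add add south finds finds south finds S ⇒ add finds add add south finds finds south finds add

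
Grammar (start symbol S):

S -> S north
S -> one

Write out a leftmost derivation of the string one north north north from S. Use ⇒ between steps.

S ⇒ S north ⇒ S north north ⇒ S north north north ⇒ one north north north

S ⇒ S north   [S -> S north]
S north ⇒ S north north   [S -> S north]
S north north ⇒ S north north north   [S -> S north]
S north north north ⇒ one north north north   [S -> one]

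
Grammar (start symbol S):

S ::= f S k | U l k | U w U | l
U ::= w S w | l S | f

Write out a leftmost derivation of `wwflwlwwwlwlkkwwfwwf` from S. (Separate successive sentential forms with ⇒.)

S ⇒ UwU   [S ::= U w U]
UwU ⇒ wSwwU   [U ::= w S w]
wSwwU ⇒ wUwUwwU   [S ::= U w U]
wUwUwwU ⇒ wwSwwUwwU   [U ::= w S w]
wwSwwUwwU ⇒ wwfSkwwUwwU   [S ::= f S k]
wwfSkwwUwwU ⇒ wwfUlkkwwUwwU   [S ::= U l k]
wwfUlkkwwUwwU ⇒ wwflSlkkwwUwwU   [U ::= l S]
wwflSlkkwwUwwU ⇒ wwflUwUlkkwwUwwU   [S ::= U w U]
wwflUwUlkkwwUwwU ⇒ wwflwSwwUlkkwwUwwU   [U ::= w S w]
wwflwSwwUlkkwwUwwU ⇒ wwflwlwwUlkkwwUwwU   [S ::= l]
wwflwlwwUlkkwwUwwU ⇒ wwflwlwwwSwlkkwwUwwU   [U ::= w S w]
wwflwlwwwSwlkkwwUwwU ⇒ wwflwlwwwlwlkkwwUwwU   [S ::= l]
wwflwlwwwlwlkkwwUwwU ⇒ wwflwlwwwlwlkkwwfwwU   [U ::= f]
wwflwlwwwlwlkkwwfwwU ⇒ wwflwlwwwlwlkkwwfwwf   [U ::= f]

S ⇒ UwU ⇒ wSwwU ⇒ wUwUwwU ⇒ wwSwwUwwU ⇒ wwfSkwwUwwU ⇒ wwfUlkkwwUwwU ⇒ wwflSlkkwwUwwU ⇒ wwflUwUlkkwwUwwU ⇒ wwflwSwwUlkkwwUwwU ⇒ wwflwlwwUlkkwwUwwU ⇒ wwflwlwwwSwlkkwwUwwU ⇒ wwflwlwwwlwlkkwwUwwU ⇒ wwflwlwwwlwlkkwwfwwU ⇒ wwflwlwwwlwlkkwwfwwf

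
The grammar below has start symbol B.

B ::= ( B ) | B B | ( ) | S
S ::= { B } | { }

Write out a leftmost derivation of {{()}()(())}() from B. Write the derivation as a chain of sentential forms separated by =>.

B => BB   [B ::= B B]
BB => SB   [B ::= S]
SB => {B}B   [S ::= { B }]
{B}B => {BB}B   [B ::= B B]
{BB}B => {BBB}B   [B ::= B B]
{BBB}B => {SBB}B   [B ::= S]
{SBB}B => {{B}BB}B   [S ::= { B }]
{{B}BB}B => {{()}BB}B   [B ::= ( )]
{{()}BB}B => {{()}()B}B   [B ::= ( )]
{{()}()B}B => {{()}()(B)}B   [B ::= ( B )]
{{()}()(B)}B => {{()}()(())}B   [B ::= ( )]
{{()}()(())}B => {{()}()(())}()   [B ::= ( )]

B => BB => SB => {B}B => {BB}B => {BBB}B => {SBB}B => {{B}BB}B => {{()}BB}B => {{()}()B}B => {{()}()(B)}B => {{()}()(())}B => {{()}()(())}()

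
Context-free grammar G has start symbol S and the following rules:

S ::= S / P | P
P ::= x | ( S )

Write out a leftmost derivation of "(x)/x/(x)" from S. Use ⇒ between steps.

S ⇒ S/P ⇒ S/P/P ⇒ P/P/P ⇒ (S)/P/P ⇒ (P)/P/P ⇒ (x)/P/P ⇒ (x)/x/P ⇒ (x)/x/(S) ⇒ (x)/x/(P) ⇒ (x)/x/(x)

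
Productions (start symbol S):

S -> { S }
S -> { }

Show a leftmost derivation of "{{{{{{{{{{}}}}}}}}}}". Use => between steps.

S=>{S}=>{{S}}=>{{{S}}}=>{{{{S}}}}=>{{{{{S}}}}}=>{{{{{{S}}}}}}=>{{{{{{{S}}}}}}}=>{{{{{{{{S}}}}}}}}=>{{{{{{{{{S}}}}}}}}}=>{{{{{{{{{{}}}}}}}}}}

S => {S}   [S -> { S }]
{S} => {{S}}   [S -> { S }]
{{S}} => {{{S}}}   [S -> { S }]
{{{S}}} => {{{{S}}}}   [S -> { S }]
{{{{S}}}} => {{{{{S}}}}}   [S -> { S }]
{{{{{S}}}}} => {{{{{{S}}}}}}   [S -> { S }]
{{{{{{S}}}}}} => {{{{{{{S}}}}}}}   [S -> { S }]
{{{{{{{S}}}}}}} => {{{{{{{{S}}}}}}}}   [S -> { S }]
{{{{{{{{S}}}}}}}} => {{{{{{{{{S}}}}}}}}}   [S -> { S }]
{{{{{{{{{S}}}}}}}}} => {{{{{{{{{{}}}}}}}}}}   [S -> { }]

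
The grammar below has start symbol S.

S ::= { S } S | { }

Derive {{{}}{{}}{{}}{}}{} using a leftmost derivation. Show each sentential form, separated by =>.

S => {S}S => {{S}S}S => {{{}}S}S => {{{}}{S}S}S => {{{}}{{}}S}S => {{{}}{{}}{S}S}S => {{{}}{{}}{{}}S}S => {{{}}{{}}{{}}{}}S => {{{}}{{}}{{}}{}}{}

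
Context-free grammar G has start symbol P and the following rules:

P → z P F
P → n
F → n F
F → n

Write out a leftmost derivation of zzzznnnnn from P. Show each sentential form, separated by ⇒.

P⇒zPF⇒zzPFF⇒zzzPFFF⇒zzzzPFFFF⇒zzzznFFFF⇒zzzznnFFF⇒zzzznnnFF⇒zzzznnnnF⇒zzzznnnnn

P ⇒ zPF   [P → z P F]
zPF ⇒ zzPFF   [P → z P F]
zzPFF ⇒ zzzPFFF   [P → z P F]
zzzPFFF ⇒ zzzzPFFFF   [P → z P F]
zzzzPFFFF ⇒ zzzznFFFF   [P → n]
zzzznFFFF ⇒ zzzznnFFF   [F → n]
zzzznnFFF ⇒ zzzznnnFF   [F → n]
zzzznnnFF ⇒ zzzznnnnF   [F → n]
zzzznnnnF ⇒ zzzznnnnn   [F → n]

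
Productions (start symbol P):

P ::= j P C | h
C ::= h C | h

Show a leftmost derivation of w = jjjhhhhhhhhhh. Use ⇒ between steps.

P ⇒ jPC ⇒ jjPCC ⇒ jjjPCCC ⇒ jjjhCCC ⇒ jjjhhCCC ⇒ jjjhhhCCC ⇒ jjjhhhhCCC ⇒ jjjhhhhhCCC ⇒ jjjhhhhhhCC ⇒ jjjhhhhhhhCC ⇒ jjjhhhhhhhhCC ⇒ jjjhhhhhhhhhC ⇒ jjjhhhhhhhhhh

P ⇒ jPC   [P ::= j P C]
jPC ⇒ jjPCC   [P ::= j P C]
jjPCC ⇒ jjjPCCC   [P ::= j P C]
jjjPCCC ⇒ jjjhCCC   [P ::= h]
jjjhCCC ⇒ jjjhhCCC   [C ::= h C]
jjjhhCCC ⇒ jjjhhhCCC   [C ::= h C]
jjjhhhCCC ⇒ jjjhhhhCCC   [C ::= h C]
jjjhhhhCCC ⇒ jjjhhhhhCCC   [C ::= h C]
jjjhhhhhCCC ⇒ jjjhhhhhhCC   [C ::= h]
jjjhhhhhhCC ⇒ jjjhhhhhhhCC   [C ::= h C]
jjjhhhhhhhCC ⇒ jjjhhhhhhhhCC   [C ::= h C]
jjjhhhhhhhhCC ⇒ jjjhhhhhhhhhC   [C ::= h]
jjjhhhhhhhhhC ⇒ jjjhhhhhhhhhh   [C ::= h]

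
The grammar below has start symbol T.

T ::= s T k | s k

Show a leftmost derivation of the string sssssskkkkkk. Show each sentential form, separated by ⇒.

T ⇒ sTk   [T ::= s T k]
sTk ⇒ ssTkk   [T ::= s T k]
ssTkk ⇒ sssTkkk   [T ::= s T k]
sssTkkk ⇒ ssssTkkkk   [T ::= s T k]
ssssTkkkk ⇒ sssssTkkkkk   [T ::= s T k]
sssssTkkkkk ⇒ sssssskkkkkk   [T ::= s k]

T ⇒ sTk ⇒ ssTkk ⇒ sssTkkk ⇒ ssssTkkkk ⇒ sssssTkkkkk ⇒ sssssskkkkkk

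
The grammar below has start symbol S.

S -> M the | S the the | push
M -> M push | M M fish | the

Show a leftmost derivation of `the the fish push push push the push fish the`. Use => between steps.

S => M the   [S -> M the]
M the => M M fish the   [M -> M M fish]
M M fish the => M push M fish the   [M -> M push]
M push M fish the => M push push M fish the   [M -> M push]
M push push M fish the => M push push push M fish the   [M -> M push]
M push push push M fish the => M M fish push push push M fish the   [M -> M M fish]
M M fish push push push M fish the => the M fish push push push M fish the   [M -> the]
the M fish push push push M fish the => the the fish push push push M fish the   [M -> the]
the the fish push push push M fish the => the the fish push push push M push fish the   [M -> M push]
the the fish push push push M push fish the => the the fish push push push the push fish the   [M -> the]

S => M the => M M fish the => M push M fish the => M push push M fish the => M push push push M fish the => M M fish push push push M fish the => the M fish push push push M fish the => the the fish push push push M fish the => the the fish push push push M push fish the => the the fish push push push the push fish the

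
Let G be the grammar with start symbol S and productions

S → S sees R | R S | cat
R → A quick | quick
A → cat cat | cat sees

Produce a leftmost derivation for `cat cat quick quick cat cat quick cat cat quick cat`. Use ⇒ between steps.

S ⇒ R S ⇒ A quick S ⇒ cat cat quick S ⇒ cat cat quick R S ⇒ cat cat quick quick S ⇒ cat cat quick quick R S ⇒ cat cat quick quick A quick S ⇒ cat cat quick quick cat cat quick S ⇒ cat cat quick quick cat cat quick R S ⇒ cat cat quick quick cat cat quick A quick S ⇒ cat cat quick quick cat cat quick cat cat quick S ⇒ cat cat quick quick cat cat quick cat cat quick cat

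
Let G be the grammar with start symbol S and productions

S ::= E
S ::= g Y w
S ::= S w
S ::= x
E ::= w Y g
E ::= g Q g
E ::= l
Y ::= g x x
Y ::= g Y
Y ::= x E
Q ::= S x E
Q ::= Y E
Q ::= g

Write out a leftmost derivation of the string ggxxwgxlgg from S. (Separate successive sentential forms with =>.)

S => E => gQg => gYEg => ggxxEg => ggxxwYgg => ggxxwgYgg => ggxxwgxEgg => ggxxwgxlgg

S => E   [S ::= E]
E => gQg   [E ::= g Q g]
gQg => gYEg   [Q ::= Y E]
gYEg => ggxxEg   [Y ::= g x x]
ggxxEg => ggxxwYgg   [E ::= w Y g]
ggxxwYgg => ggxxwgYgg   [Y ::= g Y]
ggxxwgYgg => ggxxwgxEgg   [Y ::= x E]
ggxxwgxEgg => ggxxwgxlgg   [E ::= l]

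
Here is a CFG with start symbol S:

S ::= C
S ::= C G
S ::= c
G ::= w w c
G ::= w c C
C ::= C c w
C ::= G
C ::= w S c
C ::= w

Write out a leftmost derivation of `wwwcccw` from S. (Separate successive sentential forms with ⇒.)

S ⇒ C ⇒ Ccw ⇒ wSccw ⇒ wCccw ⇒ wwScccw ⇒ wwCcccw ⇒ wwwcccw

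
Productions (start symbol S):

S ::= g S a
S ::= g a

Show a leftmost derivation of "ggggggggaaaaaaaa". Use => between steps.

S => gSa   [S ::= g S a]
gSa => ggSaa   [S ::= g S a]
ggSaa => gggSaaa   [S ::= g S a]
gggSaaa => ggggSaaaa   [S ::= g S a]
ggggSaaaa => gggggSaaaaa   [S ::= g S a]
gggggSaaaaa => ggggggSaaaaaa   [S ::= g S a]
ggggggSaaaaaa => gggggggSaaaaaaa   [S ::= g S a]
gggggggSaaaaaaa => ggggggggaaaaaaaa   [S ::= g a]

S => gSa => ggSaa => gggSaaa => ggggSaaaa => gggggSaaaaa => ggggggSaaaaaa => gggggggSaaaaaaa => ggggggggaaaaaaaa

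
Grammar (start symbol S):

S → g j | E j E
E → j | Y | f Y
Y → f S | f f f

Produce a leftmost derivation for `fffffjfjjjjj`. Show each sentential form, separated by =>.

S => EjE => YjE => fSjE => fEjEjE => ffYjEjE => fffffjEjE => fffffjYjE => fffffjfSjE => fffffjfEjEjE => fffffjfjjEjE => fffffjfjjjjE => fffffjfjjjjj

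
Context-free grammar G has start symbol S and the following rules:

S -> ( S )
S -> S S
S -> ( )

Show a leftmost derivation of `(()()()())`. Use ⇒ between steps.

S ⇒ (S) ⇒ (SS) ⇒ (SSS) ⇒ (SSSS) ⇒ (()SSS) ⇒ (()()SS) ⇒ (()()()S) ⇒ (()()()())

S ⇒ (S)   [S -> ( S )]
(S) ⇒ (SS)   [S -> S S]
(SS) ⇒ (SSS)   [S -> S S]
(SSS) ⇒ (SSSS)   [S -> S S]
(SSSS) ⇒ (()SSS)   [S -> ( )]
(()SSS) ⇒ (()()SS)   [S -> ( )]
(()()SS) ⇒ (()()()S)   [S -> ( )]
(()()()S) ⇒ (()()()())   [S -> ( )]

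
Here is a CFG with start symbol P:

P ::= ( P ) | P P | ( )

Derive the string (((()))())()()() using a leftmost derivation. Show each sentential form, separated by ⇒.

P ⇒ PP ⇒ PPP ⇒ (P)PP ⇒ (PP)PP ⇒ ((P)P)PP ⇒ (((P))P)PP ⇒ (((()))P)PP ⇒ (((()))())PP ⇒ (((()))())PPP ⇒ (((()))())()PP ⇒ (((()))())()()P ⇒ (((()))())()()()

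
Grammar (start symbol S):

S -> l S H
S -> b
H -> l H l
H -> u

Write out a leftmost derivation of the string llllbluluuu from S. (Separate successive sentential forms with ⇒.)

S⇒lSH⇒llSHH⇒lllSHHH⇒llllSHHHH⇒llllbHHHH⇒llllblHlHHH⇒llllblulHHH⇒llllbluluHH⇒llllbluluuH⇒llllbluluuu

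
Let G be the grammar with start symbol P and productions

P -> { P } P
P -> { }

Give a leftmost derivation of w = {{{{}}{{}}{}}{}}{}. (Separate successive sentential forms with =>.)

P => {P}P => {{P}P}P => {{{P}P}P}P => {{{{}}P}P}P => {{{{}}{P}P}P}P => {{{{}}{{}}P}P}P => {{{{}}{{}}{}}P}P => {{{{}}{{}}{}}{}}P => {{{{}}{{}}{}}{}}{}

P => {P}P   [P -> { P } P]
{P}P => {{P}P}P   [P -> { P } P]
{{P}P}P => {{{P}P}P}P   [P -> { P } P]
{{{P}P}P}P => {{{{}}P}P}P   [P -> { }]
{{{{}}P}P}P => {{{{}}{P}P}P}P   [P -> { P } P]
{{{{}}{P}P}P}P => {{{{}}{{}}P}P}P   [P -> { }]
{{{{}}{{}}P}P}P => {{{{}}{{}}{}}P}P   [P -> { }]
{{{{}}{{}}{}}P}P => {{{{}}{{}}{}}{}}P   [P -> { }]
{{{{}}{{}}{}}{}}P => {{{{}}{{}}{}}{}}{}   [P -> { }]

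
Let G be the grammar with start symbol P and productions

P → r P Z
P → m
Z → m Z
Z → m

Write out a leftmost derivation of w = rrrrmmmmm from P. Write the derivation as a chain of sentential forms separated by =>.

P => rPZ => rrPZZ => rrrPZZZ => rrrrPZZZZ => rrrrmZZZZ => rrrrmmZZZ => rrrrmmmZZ => rrrrmmmmZ => rrrrmmmmm

P => rPZ   [P → r P Z]
rPZ => rrPZZ   [P → r P Z]
rrPZZ => rrrPZZZ   [P → r P Z]
rrrPZZZ => rrrrPZZZZ   [P → r P Z]
rrrrPZZZZ => rrrrmZZZZ   [P → m]
rrrrmZZZZ => rrrrmmZZZ   [Z → m]
rrrrmmZZZ => rrrrmmmZZ   [Z → m]
rrrrmmmZZ => rrrrmmmmZ   [Z → m]
rrrrmmmmZ => rrrrmmmmm   [Z → m]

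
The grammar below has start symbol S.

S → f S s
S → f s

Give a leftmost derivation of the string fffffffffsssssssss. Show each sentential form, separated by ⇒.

S⇒fSs⇒ffSss⇒fffSsss⇒ffffSssss⇒fffffSsssss⇒ffffffSssssss⇒fffffffSsssssss⇒ffffffffSssssssss⇒fffffffffsssssssss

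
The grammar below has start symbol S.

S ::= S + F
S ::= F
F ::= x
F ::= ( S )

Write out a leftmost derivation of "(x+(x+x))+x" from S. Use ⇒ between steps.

S ⇒ S+F ⇒ F+F ⇒ (S)+F ⇒ (S+F)+F ⇒ (F+F)+F ⇒ (x+F)+F ⇒ (x+(S))+F ⇒ (x+(S+F))+F ⇒ (x+(F+F))+F ⇒ (x+(x+F))+F ⇒ (x+(x+x))+F ⇒ (x+(x+x))+x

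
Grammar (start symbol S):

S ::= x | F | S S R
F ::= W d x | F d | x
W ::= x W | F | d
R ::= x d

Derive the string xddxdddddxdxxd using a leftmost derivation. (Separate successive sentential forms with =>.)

S => SSR   [S ::= S S R]
SSR => FSR   [S ::= F]
FSR => FdSR   [F ::= F d]
FdSR => WdxdSR   [F ::= W d x]
WdxdSR => FdxdSR   [W ::= F]
FdxdSR => FddxdSR   [F ::= F d]
FddxdSR => FdddxdSR   [F ::= F d]
FdddxdSR => FddddxdSR   [F ::= F d]
FddddxdSR => FdddddxdSR   [F ::= F d]
FdddddxdSR => WdxdddddxdSR   [F ::= W d x]
WdxdddddxdSR => xWdxdddddxdSR   [W ::= x W]
xWdxdddddxdSR => xddxdddddxdSR   [W ::= d]
xddxdddddxdSR => xddxdddddxdxR   [S ::= x]
xddxdddddxdxR => xddxdddddxdxxd   [R ::= x d]

S => SSR => FSR => FdSR => WdxdSR => FdxdSR => FddxdSR => FdddxdSR => FddddxdSR => FdddddxdSR => WdxdddddxdSR => xWdxdddddxdSR => xddxdddddxdSR => xddxdddddxdxR => xddxdddddxdxxd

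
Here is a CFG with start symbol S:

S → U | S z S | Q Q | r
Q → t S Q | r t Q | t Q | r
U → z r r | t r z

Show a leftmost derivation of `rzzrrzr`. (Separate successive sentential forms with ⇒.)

S ⇒ SzS ⇒ rzS ⇒ rzSzS ⇒ rzUzS ⇒ rzzrrzS ⇒ rzzrrzr

S ⇒ SzS   [S → S z S]
SzS ⇒ rzS   [S → r]
rzS ⇒ rzSzS   [S → S z S]
rzSzS ⇒ rzUzS   [S → U]
rzUzS ⇒ rzzrrzS   [U → z r r]
rzzrrzS ⇒ rzzrrzr   [S → r]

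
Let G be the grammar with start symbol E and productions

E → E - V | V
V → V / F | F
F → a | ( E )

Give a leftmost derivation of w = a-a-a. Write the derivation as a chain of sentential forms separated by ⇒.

E⇒E-V⇒E-V-V⇒V-V-V⇒F-V-V⇒a-V-V⇒a-F-V⇒a-a-V⇒a-a-F⇒a-a-a

E ⇒ E-V   [E → E - V]
E-V ⇒ E-V-V   [E → E - V]
E-V-V ⇒ V-V-V   [E → V]
V-V-V ⇒ F-V-V   [V → F]
F-V-V ⇒ a-V-V   [F → a]
a-V-V ⇒ a-F-V   [V → F]
a-F-V ⇒ a-a-V   [F → a]
a-a-V ⇒ a-a-F   [V → F]
a-a-F ⇒ a-a-a   [F → a]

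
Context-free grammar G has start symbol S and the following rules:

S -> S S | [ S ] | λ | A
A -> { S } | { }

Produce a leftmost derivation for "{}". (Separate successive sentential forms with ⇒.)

S⇒SS⇒AS⇒{}S⇒{}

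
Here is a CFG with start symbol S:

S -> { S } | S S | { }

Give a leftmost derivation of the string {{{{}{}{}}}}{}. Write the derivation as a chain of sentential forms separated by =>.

S => SS => {S}S => {{S}}S => {{{S}}}S => {{{SS}}}S => {{{SSS}}}S => {{{{}SS}}}S => {{{{}{}S}}}S => {{{{}{}{}}}}S => {{{{}{}{}}}}{}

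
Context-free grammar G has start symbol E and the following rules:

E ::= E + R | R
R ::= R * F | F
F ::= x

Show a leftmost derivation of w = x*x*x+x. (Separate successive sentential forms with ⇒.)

E⇒E+R⇒R+R⇒R*F+R⇒R*F*F+R⇒F*F*F+R⇒x*F*F+R⇒x*x*F+R⇒x*x*x+R⇒x*x*x+F⇒x*x*x+x

E ⇒ E+R   [E ::= E + R]
E+R ⇒ R+R   [E ::= R]
R+R ⇒ R*F+R   [R ::= R * F]
R*F+R ⇒ R*F*F+R   [R ::= R * F]
R*F*F+R ⇒ F*F*F+R   [R ::= F]
F*F*F+R ⇒ x*F*F+R   [F ::= x]
x*F*F+R ⇒ x*x*F+R   [F ::= x]
x*x*F+R ⇒ x*x*x+R   [F ::= x]
x*x*x+R ⇒ x*x*x+F   [R ::= F]
x*x*x+F ⇒ x*x*x+x   [F ::= x]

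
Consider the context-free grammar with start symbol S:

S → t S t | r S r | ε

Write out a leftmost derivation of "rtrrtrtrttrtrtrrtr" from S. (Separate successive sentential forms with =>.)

S => rSr => rtStr => rtrSrtr => rtrrSrrtr => rtrrtStrrtr => rtrrtrSrtrrtr => rtrrtrtStrtrrtr => rtrrtrtrSrtrtrrtr => rtrrtrtrtStrtrtrrtr => rtrrtrtrttrtrtrrtr

S => rSr   [S → r S r]
rSr => rtStr   [S → t S t]
rtStr => rtrSrtr   [S → r S r]
rtrSrtr => rtrrSrrtr   [S → r S r]
rtrrSrrtr => rtrrtStrrtr   [S → t S t]
rtrrtStrrtr => rtrrtrSrtrrtr   [S → r S r]
rtrrtrSrtrrtr => rtrrtrtStrtrrtr   [S → t S t]
rtrrtrtStrtrrtr => rtrrtrtrSrtrtrrtr   [S → r S r]
rtrrtrtrSrtrtrrtr => rtrrtrtrtStrtrtrrtr   [S → t S t]
rtrrtrtrtStrtrtrrtr => rtrrtrtrttrtrtrrtr   [S → ε]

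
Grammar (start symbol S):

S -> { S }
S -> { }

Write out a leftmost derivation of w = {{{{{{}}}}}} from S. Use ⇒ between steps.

S ⇒ {S} ⇒ {{S}} ⇒ {{{S}}} ⇒ {{{{S}}}} ⇒ {{{{{S}}}}} ⇒ {{{{{{}}}}}}

S ⇒ {S}   [S -> { S }]
{S} ⇒ {{S}}   [S -> { S }]
{{S}} ⇒ {{{S}}}   [S -> { S }]
{{{S}}} ⇒ {{{{S}}}}   [S -> { S }]
{{{{S}}}} ⇒ {{{{{S}}}}}   [S -> { S }]
{{{{{S}}}}} ⇒ {{{{{{}}}}}}   [S -> { }]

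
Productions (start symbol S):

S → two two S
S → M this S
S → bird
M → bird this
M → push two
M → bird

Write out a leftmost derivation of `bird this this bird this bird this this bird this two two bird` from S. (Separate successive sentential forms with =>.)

S => M this S => bird this this S => bird this this M this S => bird this this bird this S => bird this this bird this M this S => bird this this bird this bird this this S => bird this this bird this bird this this M this S => bird this this bird this bird this this bird this S => bird this this bird this bird this this bird this two two S => bird this this bird this bird this this bird this two two bird

S => M this S   [S → M this S]
M this S => bird this this S   [M → bird this]
bird this this S => bird this this M this S   [S → M this S]
bird this this M this S => bird this this bird this S   [M → bird]
bird this this bird this S => bird this this bird this M this S   [S → M this S]
bird this this bird this M this S => bird this this bird this bird this this S   [M → bird this]
bird this this bird this bird this this S => bird this this bird this bird this this M this S   [S → M this S]
bird this this bird this bird this this M this S => bird this this bird this bird this this bird this S   [M → bird]
bird this this bird this bird this this bird this S => bird this this bird this bird this this bird this two two S   [S → two two S]
bird this this bird this bird this this bird this two two S => bird this this bird this bird this this bird this two two bird   [S → bird]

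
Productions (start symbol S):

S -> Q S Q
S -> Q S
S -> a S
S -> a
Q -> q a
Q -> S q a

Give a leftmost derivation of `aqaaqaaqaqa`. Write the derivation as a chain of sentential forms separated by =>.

S => aS => aQSQ => aqaSQ => aqaQSQQ => aqaSqaSQQ => aqaaqaSQQ => aqaaqaaQQ => aqaaqaaqaQ => aqaaqaaqaqa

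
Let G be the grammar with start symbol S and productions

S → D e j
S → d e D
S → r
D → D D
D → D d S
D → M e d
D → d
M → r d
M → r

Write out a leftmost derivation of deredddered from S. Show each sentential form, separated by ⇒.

S ⇒ deD   [S → d e D]
deD ⇒ deDdS   [D → D d S]
deDdS ⇒ deMeddS   [D → M e d]
deMeddS ⇒ dereddS   [M → r]
dereddS ⇒ deredddeD   [S → d e D]
deredddeD ⇒ deredddeMed   [D → M e d]
deredddeMed ⇒ deredddered   [M → r]

S ⇒ deD ⇒ deDdS ⇒ deMeddS ⇒ dereddS ⇒ deredddeD ⇒ deredddeMed ⇒ deredddered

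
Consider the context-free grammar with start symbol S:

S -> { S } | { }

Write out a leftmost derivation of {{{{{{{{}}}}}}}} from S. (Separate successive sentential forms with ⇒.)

S ⇒ {S}   [S -> { S }]
{S} ⇒ {{S}}   [S -> { S }]
{{S}} ⇒ {{{S}}}   [S -> { S }]
{{{S}}} ⇒ {{{{S}}}}   [S -> { S }]
{{{{S}}}} ⇒ {{{{{S}}}}}   [S -> { S }]
{{{{{S}}}}} ⇒ {{{{{{S}}}}}}   [S -> { S }]
{{{{{{S}}}}}} ⇒ {{{{{{{S}}}}}}}   [S -> { S }]
{{{{{{{S}}}}}}} ⇒ {{{{{{{{}}}}}}}}   [S -> { }]

S ⇒ {S} ⇒ {{S}} ⇒ {{{S}}} ⇒ {{{{S}}}} ⇒ {{{{{S}}}}} ⇒ {{{{{{S}}}}}} ⇒ {{{{{{{S}}}}}}} ⇒ {{{{{{{{}}}}}}}}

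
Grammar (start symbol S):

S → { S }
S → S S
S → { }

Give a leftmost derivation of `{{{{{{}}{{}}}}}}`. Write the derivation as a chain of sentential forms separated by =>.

S => {S} => {{S}} => {{{S}}} => {{{{S}}}} => {{{{SS}}}} => {{{{{S}S}}}} => {{{{{{}}S}}}} => {{{{{{}}{S}}}}} => {{{{{{}}{{}}}}}}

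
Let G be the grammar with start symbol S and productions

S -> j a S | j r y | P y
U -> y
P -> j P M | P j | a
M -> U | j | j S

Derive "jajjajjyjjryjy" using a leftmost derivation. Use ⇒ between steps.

S ⇒ jaS ⇒ jaPy ⇒ jaPjy ⇒ jajPMjy ⇒ jajjPMMjy ⇒ jajjPjMMjy ⇒ jajjPjjMMjy ⇒ jajjajjMMjy ⇒ jajjajjUMjy ⇒ jajjajjyMjy ⇒ jajjajjyjSjy ⇒ jajjajjyjjryjy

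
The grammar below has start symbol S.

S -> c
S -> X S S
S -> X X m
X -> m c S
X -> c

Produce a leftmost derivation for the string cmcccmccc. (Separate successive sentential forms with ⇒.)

S ⇒ XSS ⇒ cSS ⇒ cXSSS ⇒ cmcSSSS ⇒ cmcXXmSSS ⇒ cmccXmSSS ⇒ cmcccmSSS ⇒ cmcccmcSS ⇒ cmcccmccS ⇒ cmcccmccc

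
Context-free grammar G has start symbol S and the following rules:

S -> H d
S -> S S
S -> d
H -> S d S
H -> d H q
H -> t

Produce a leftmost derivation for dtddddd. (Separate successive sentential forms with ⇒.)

S ⇒ Hd ⇒ SdSd ⇒ SSdSd ⇒ dSdSd ⇒ dSSdSd ⇒ dHdSdSd ⇒ dtdSdSd ⇒ dtdddSd ⇒ dtddddd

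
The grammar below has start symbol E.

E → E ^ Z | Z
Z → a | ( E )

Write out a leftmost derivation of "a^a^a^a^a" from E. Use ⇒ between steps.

E ⇒ E^Z ⇒ E^Z^Z ⇒ E^Z^Z^Z ⇒ E^Z^Z^Z^Z ⇒ Z^Z^Z^Z^Z ⇒ a^Z^Z^Z^Z ⇒ a^a^Z^Z^Z ⇒ a^a^a^Z^Z ⇒ a^a^a^a^Z ⇒ a^a^a^a^a

E ⇒ E^Z   [E → E ^ Z]
E^Z ⇒ E^Z^Z   [E → E ^ Z]
E^Z^Z ⇒ E^Z^Z^Z   [E → E ^ Z]
E^Z^Z^Z ⇒ E^Z^Z^Z^Z   [E → E ^ Z]
E^Z^Z^Z^Z ⇒ Z^Z^Z^Z^Z   [E → Z]
Z^Z^Z^Z^Z ⇒ a^Z^Z^Z^Z   [Z → a]
a^Z^Z^Z^Z ⇒ a^a^Z^Z^Z   [Z → a]
a^a^Z^Z^Z ⇒ a^a^a^Z^Z   [Z → a]
a^a^a^Z^Z ⇒ a^a^a^a^Z   [Z → a]
a^a^a^a^Z ⇒ a^a^a^a^a   [Z → a]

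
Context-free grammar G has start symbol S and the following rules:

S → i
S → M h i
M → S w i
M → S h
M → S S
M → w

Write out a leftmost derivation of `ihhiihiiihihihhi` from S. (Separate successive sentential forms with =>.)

S => Mhi => Shhi => Mhihhi => SShihhi => MhiShihhi => SShiShihhi => MhiShiShihhi => ShhiShiShihhi => ihhiShiShihhi => ihhiihiShihhi => ihhiihiMhihihhi => ihhiihiSShihihhi => ihhiihiiShihihhi => ihhiihiiihihihhi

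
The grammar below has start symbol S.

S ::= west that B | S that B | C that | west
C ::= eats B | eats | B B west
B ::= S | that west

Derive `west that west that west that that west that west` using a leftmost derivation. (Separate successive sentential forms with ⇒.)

S ⇒ S that B   [S ::= S that B]
S that B ⇒ S that B that B   [S ::= S that B]
S that B that B ⇒ west that B that B that B   [S ::= west that B]
west that B that B that B ⇒ west that S that B that B   [B ::= S]
west that S that B that B ⇒ west that west that B that B   [S ::= west]
west that west that B that B ⇒ west that west that S that B   [B ::= S]
west that west that S that B ⇒ west that west that west that B that B   [S ::= west that B]
west that west that west that B that B ⇒ west that west that west that that west that B   [B ::= that west]
west that west that west that that west that B ⇒ west that west that west that that west that S   [B ::= S]
west that west that west that that west that S ⇒ west that west that west that that west that west   [S ::= west]

S ⇒ S that B ⇒ S that B that B ⇒ west that B that B that B ⇒ west that S that B that B ⇒ west that west that B that B ⇒ west that west that S that B ⇒ west that west that west that B that B ⇒ west that west that west that that west that B ⇒ west that west that west that that west that S ⇒ west that west that west that that west that west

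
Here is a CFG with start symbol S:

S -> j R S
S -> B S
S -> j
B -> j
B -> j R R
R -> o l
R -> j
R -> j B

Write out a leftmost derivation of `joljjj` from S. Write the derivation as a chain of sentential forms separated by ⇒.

S ⇒ BS ⇒ jRRS ⇒ jolRS ⇒ joljBS ⇒ joljjS ⇒ joljjj

S ⇒ BS   [S -> B S]
BS ⇒ jRRS   [B -> j R R]
jRRS ⇒ jolRS   [R -> o l]
jolRS ⇒ joljBS   [R -> j B]
joljBS ⇒ joljjS   [B -> j]
joljjS ⇒ joljjj   [S -> j]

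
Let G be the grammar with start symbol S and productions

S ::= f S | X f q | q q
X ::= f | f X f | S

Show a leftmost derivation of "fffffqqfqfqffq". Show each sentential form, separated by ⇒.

S ⇒ fS ⇒ ffS ⇒ ffXfq ⇒ fffXffq ⇒ fffSffq ⇒ ffffSffq ⇒ fffffSffq ⇒ fffffXfqffq ⇒ fffffSfqffq ⇒ fffffXfqfqffq ⇒ fffffSfqfqffq ⇒ fffffqqfqfqffq

S ⇒ fS   [S ::= f S]
fS ⇒ ffS   [S ::= f S]
ffS ⇒ ffXfq   [S ::= X f q]
ffXfq ⇒ fffXffq   [X ::= f X f]
fffXffq ⇒ fffSffq   [X ::= S]
fffSffq ⇒ ffffSffq   [S ::= f S]
ffffSffq ⇒ fffffSffq   [S ::= f S]
fffffSffq ⇒ fffffXfqffq   [S ::= X f q]
fffffXfqffq ⇒ fffffSfqffq   [X ::= S]
fffffSfqffq ⇒ fffffXfqfqffq   [S ::= X f q]
fffffXfqfqffq ⇒ fffffSfqfqffq   [X ::= S]
fffffSfqfqffq ⇒ fffffqqfqfqffq   [S ::= q q]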